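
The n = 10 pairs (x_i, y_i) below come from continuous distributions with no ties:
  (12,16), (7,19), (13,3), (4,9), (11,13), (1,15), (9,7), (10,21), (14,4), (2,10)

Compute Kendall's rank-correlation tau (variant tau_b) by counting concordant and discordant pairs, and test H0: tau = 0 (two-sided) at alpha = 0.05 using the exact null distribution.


Step 1: Enumerate the 45 unordered pairs (i,j) with i<j and classify each by sign(x_j-x_i) * sign(y_j-y_i).
  (1,2):dx=-5,dy=+3->D; (1,3):dx=+1,dy=-13->D; (1,4):dx=-8,dy=-7->C; (1,5):dx=-1,dy=-3->C
  (1,6):dx=-11,dy=-1->C; (1,7):dx=-3,dy=-9->C; (1,8):dx=-2,dy=+5->D; (1,9):dx=+2,dy=-12->D
  (1,10):dx=-10,dy=-6->C; (2,3):dx=+6,dy=-16->D; (2,4):dx=-3,dy=-10->C; (2,5):dx=+4,dy=-6->D
  (2,6):dx=-6,dy=-4->C; (2,7):dx=+2,dy=-12->D; (2,8):dx=+3,dy=+2->C; (2,9):dx=+7,dy=-15->D
  (2,10):dx=-5,dy=-9->C; (3,4):dx=-9,dy=+6->D; (3,5):dx=-2,dy=+10->D; (3,6):dx=-12,dy=+12->D
  (3,7):dx=-4,dy=+4->D; (3,8):dx=-3,dy=+18->D; (3,9):dx=+1,dy=+1->C; (3,10):dx=-11,dy=+7->D
  (4,5):dx=+7,dy=+4->C; (4,6):dx=-3,dy=+6->D; (4,7):dx=+5,dy=-2->D; (4,8):dx=+6,dy=+12->C
  (4,9):dx=+10,dy=-5->D; (4,10):dx=-2,dy=+1->D; (5,6):dx=-10,dy=+2->D; (5,7):dx=-2,dy=-6->C
  (5,8):dx=-1,dy=+8->D; (5,9):dx=+3,dy=-9->D; (5,10):dx=-9,dy=-3->C; (6,7):dx=+8,dy=-8->D
  (6,8):dx=+9,dy=+6->C; (6,9):dx=+13,dy=-11->D; (6,10):dx=+1,dy=-5->D; (7,8):dx=+1,dy=+14->C
  (7,9):dx=+5,dy=-3->D; (7,10):dx=-7,dy=+3->D; (8,9):dx=+4,dy=-17->D; (8,10):dx=-8,dy=-11->C
  (9,10):dx=-12,dy=+6->D
Step 2: C = 17, D = 28, total pairs = 45.
Step 3: tau = (C - D)/(n(n-1)/2) = (17 - 28)/45 = -0.244444.
Step 4: Exact two-sided p-value (enumerate n! = 3628800 permutations of y under H0): p = 0.380720.
Step 5: alpha = 0.05. fail to reject H0.

tau_b = -0.2444 (C=17, D=28), p = 0.380720, fail to reject H0.


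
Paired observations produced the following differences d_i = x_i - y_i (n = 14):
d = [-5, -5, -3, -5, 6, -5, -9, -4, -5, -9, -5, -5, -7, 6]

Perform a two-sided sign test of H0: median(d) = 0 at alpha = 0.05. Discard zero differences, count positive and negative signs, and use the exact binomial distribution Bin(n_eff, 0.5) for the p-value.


Step 1: Discard zero differences. Original n = 14; n_eff = number of nonzero differences = 14.
Nonzero differences (with sign): -5, -5, -3, -5, +6, -5, -9, -4, -5, -9, -5, -5, -7, +6
Step 2: Count signs: positive = 2, negative = 12.
Step 3: Under H0: P(positive) = 0.5, so the number of positives S ~ Bin(14, 0.5).
Step 4: Two-sided exact p-value = sum of Bin(14,0.5) probabilities at or below the observed probability = 0.012939.
Step 5: alpha = 0.05. reject H0.

n_eff = 14, pos = 2, neg = 12, p = 0.012939, reject H0.


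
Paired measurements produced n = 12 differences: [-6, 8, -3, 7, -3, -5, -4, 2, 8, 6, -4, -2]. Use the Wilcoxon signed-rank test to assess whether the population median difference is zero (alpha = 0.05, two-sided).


Step 1: Drop any zero differences (none here) and take |d_i|.
|d| = [6, 8, 3, 7, 3, 5, 4, 2, 8, 6, 4, 2]
Step 2: Midrank |d_i| (ties get averaged ranks).
ranks: |6|->8.5, |8|->11.5, |3|->3.5, |7|->10, |3|->3.5, |5|->7, |4|->5.5, |2|->1.5, |8|->11.5, |6|->8.5, |4|->5.5, |2|->1.5
Step 3: Attach original signs; sum ranks with positive sign and with negative sign.
W+ = 11.5 + 10 + 1.5 + 11.5 + 8.5 = 43
W- = 8.5 + 3.5 + 3.5 + 7 + 5.5 + 5.5 + 1.5 = 35
(Check: W+ + W- = 78 should equal n(n+1)/2 = 78.)
Step 4: Test statistic W = min(W+, W-) = 35.
Step 5: Ties in |d|, so use the tie-corrected normal approximation.
        E[W] = n(n+1)/4 = 12*13/4 = 39.
        Tie groups: |d|=2 (t=2), |d|=3 (t=2), |d|=4 (t=2), |d|=6 (t=2), |d|=8 (t=2); sum(t^3 - t) = 30.
        Var[W] = n(n+1)(2n+1)/24 - sum(t^3-t)/48 = 3900/24 - 30/48 = 161.875.
        z = (W - E[W]) / sqrt(Var[W]) = (35 - 39) / 12.7230 = -0.3144.
        Two-sided p = 2*Phi(z) = 0.753224.
Step 6: alpha = 0.05. fail to reject H0.

W+ = 43, W- = 35, W = min = 35, p = 0.753224, fail to reject H0.


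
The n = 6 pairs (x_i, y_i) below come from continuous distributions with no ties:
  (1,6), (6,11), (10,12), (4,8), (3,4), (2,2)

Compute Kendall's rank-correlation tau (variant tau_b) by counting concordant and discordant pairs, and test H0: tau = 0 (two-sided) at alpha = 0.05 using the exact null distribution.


Step 1: Enumerate the 15 unordered pairs (i,j) with i<j and classify each by sign(x_j-x_i) * sign(y_j-y_i).
  (1,2):dx=+5,dy=+5->C; (1,3):dx=+9,dy=+6->C; (1,4):dx=+3,dy=+2->C; (1,5):dx=+2,dy=-2->D
  (1,6):dx=+1,dy=-4->D; (2,3):dx=+4,dy=+1->C; (2,4):dx=-2,dy=-3->C; (2,5):dx=-3,dy=-7->C
  (2,6):dx=-4,dy=-9->C; (3,4):dx=-6,dy=-4->C; (3,5):dx=-7,dy=-8->C; (3,6):dx=-8,dy=-10->C
  (4,5):dx=-1,dy=-4->C; (4,6):dx=-2,dy=-6->C; (5,6):dx=-1,dy=-2->C
Step 2: C = 13, D = 2, total pairs = 15.
Step 3: tau = (C - D)/(n(n-1)/2) = (13 - 2)/15 = 0.733333.
Step 4: Exact two-sided p-value (enumerate n! = 720 permutations of y under H0): p = 0.055556.
Step 5: alpha = 0.05. fail to reject H0.

tau_b = 0.7333 (C=13, D=2), p = 0.055556, fail to reject H0.


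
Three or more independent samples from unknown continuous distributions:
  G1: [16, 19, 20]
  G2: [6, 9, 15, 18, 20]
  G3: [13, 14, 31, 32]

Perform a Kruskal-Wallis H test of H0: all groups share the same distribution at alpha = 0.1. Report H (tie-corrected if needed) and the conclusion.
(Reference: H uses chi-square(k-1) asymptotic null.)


Step 1: Combine all N = 12 observations and assign midranks.
sorted (value, group, rank): (6,G2,1), (9,G2,2), (13,G3,3), (14,G3,4), (15,G2,5), (16,G1,6), (18,G2,7), (19,G1,8), (20,G1,9.5), (20,G2,9.5), (31,G3,11), (32,G3,12)
Step 2: Sum ranks within each group.
R_1 = 23.5 (n_1 = 3)
R_2 = 24.5 (n_2 = 5)
R_3 = 30 (n_3 = 4)
Step 3: H = 12/(N(N+1)) * sum(R_i^2/n_i) - 3(N+1)
     = 12/(12*13) * (23.5^2/3 + 24.5^2/5 + 30^2/4) - 3*13
     = 0.076923 * 529.133 - 39
     = 1.702564.
Step 4: Ties present; correction factor C = 1 - 6/(12^3 - 12) = 0.996503. Corrected H = 1.702564 / 0.996503 = 1.708538.
Step 5: Under H0, H ~ chi^2(2); p-value = 0.425594.
Step 6: alpha = 0.1. fail to reject H0.

H = 1.7085, df = 2, p = 0.425594, fail to reject H0.


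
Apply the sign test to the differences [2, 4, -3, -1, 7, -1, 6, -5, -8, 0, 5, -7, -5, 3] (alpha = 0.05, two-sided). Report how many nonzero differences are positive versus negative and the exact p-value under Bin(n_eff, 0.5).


Step 1: Discard zero differences. Original n = 14; n_eff = number of nonzero differences = 13.
Nonzero differences (with sign): +2, +4, -3, -1, +7, -1, +6, -5, -8, +5, -7, -5, +3
Step 2: Count signs: positive = 6, negative = 7.
Step 3: Under H0: P(positive) = 0.5, so the number of positives S ~ Bin(13, 0.5).
Step 4: Two-sided exact p-value = sum of Bin(13,0.5) probabilities at or below the observed probability = 1.000000.
Step 5: alpha = 0.05. fail to reject H0.

n_eff = 13, pos = 6, neg = 7, p = 1.000000, fail to reject H0.


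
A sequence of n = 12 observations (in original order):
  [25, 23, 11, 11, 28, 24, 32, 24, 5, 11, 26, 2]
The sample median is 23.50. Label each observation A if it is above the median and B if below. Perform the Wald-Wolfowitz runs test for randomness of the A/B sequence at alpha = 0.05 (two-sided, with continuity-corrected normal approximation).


Step 1: Compute median = 23.50; label A = above, B = below.
Labels in order: ABBBAAAABBAB  (n_A = 6, n_B = 6)
Step 2: Count runs R = 6.
Step 3: Under H0 (random ordering), E[R] = 2*n_A*n_B/(n_A+n_B) + 1 = 2*6*6/12 + 1 = 7.0000.
        Var[R] = 2*n_A*n_B*(2*n_A*n_B - n_A - n_B) / ((n_A+n_B)^2 * (n_A+n_B-1)) = 4320/1584 = 2.7273.
        SD[R] = 1.6514.
Step 4: Continuity-corrected z = (R + 0.5 - E[R]) / SD[R] = (6 + 0.5 - 7.0000) / 1.6514 = -0.3028.
Step 5: Two-sided p-value via normal approximation = 2*(1 - Phi(|z|)) = 0.762069.
Step 6: alpha = 0.05. fail to reject H0.

R = 6, z = -0.3028, p = 0.762069, fail to reject H0.


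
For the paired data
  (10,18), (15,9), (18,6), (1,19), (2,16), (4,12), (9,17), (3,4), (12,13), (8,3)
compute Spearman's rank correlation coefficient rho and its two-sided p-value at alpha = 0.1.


Step 1: Rank x and y separately (midranks; no ties here).
rank(x): 10->7, 15->9, 18->10, 1->1, 2->2, 4->4, 9->6, 3->3, 12->8, 8->5
rank(y): 18->9, 9->4, 6->3, 19->10, 16->7, 12->5, 17->8, 4->2, 13->6, 3->1
Step 2: d_i = R_x(i) - R_y(i); compute d_i^2.
  (7-9)^2=4, (9-4)^2=25, (10-3)^2=49, (1-10)^2=81, (2-7)^2=25, (4-5)^2=1, (6-8)^2=4, (3-2)^2=1, (8-6)^2=4, (5-1)^2=16
sum(d^2) = 210.
Step 3: rho = 1 - 6*210 / (10*(10^2 - 1)) = 1 - 1260/990 = -0.272727.
Step 4: Under H0, t = rho * sqrt((n-2)/(1-rho^2)) = -0.8018 ~ t(8).
Step 5: Two-sided p-value from the t-distribution with 8 df = 0.445838.
Step 6: alpha = 0.1. fail to reject H0.

rho = -0.2727, p = 0.445838, fail to reject H0 at alpha = 0.1.


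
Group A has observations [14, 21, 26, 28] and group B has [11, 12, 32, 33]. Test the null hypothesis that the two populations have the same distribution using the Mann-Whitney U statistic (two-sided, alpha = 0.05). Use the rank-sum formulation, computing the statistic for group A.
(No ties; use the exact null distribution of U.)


Step 1: Combine and sort all 8 observations; assign midranks.
sorted (value, group): (11,Y), (12,Y), (14,X), (21,X), (26,X), (28,X), (32,Y), (33,Y)
ranks: 11->1, 12->2, 14->3, 21->4, 26->5, 28->6, 32->7, 33->8
Step 2: Rank sum for X: R1 = 3 + 4 + 5 + 6 = 18.
Step 3: U_X = R1 - n1(n1+1)/2 = 18 - 4*5/2 = 18 - 10 = 8.
       U_Y = n1*n2 - U_X = 16 - 8 = 8.
Step 4: No ties, so the exact null distribution of U (based on enumerating the C(8,4) = 70 equally likely rank assignments) gives the two-sided p-value.
Step 5: p-value = 1.000000; compare to alpha = 0.05. fail to reject H0.

U_X = 8, p = 1.000000, fail to reject H0 at alpha = 0.05.


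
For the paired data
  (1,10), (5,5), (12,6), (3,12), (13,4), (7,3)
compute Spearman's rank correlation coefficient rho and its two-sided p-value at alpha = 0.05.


Step 1: Rank x and y separately (midranks; no ties here).
rank(x): 1->1, 5->3, 12->5, 3->2, 13->6, 7->4
rank(y): 10->5, 5->3, 6->4, 12->6, 4->2, 3->1
Step 2: d_i = R_x(i) - R_y(i); compute d_i^2.
  (1-5)^2=16, (3-3)^2=0, (5-4)^2=1, (2-6)^2=16, (6-2)^2=16, (4-1)^2=9
sum(d^2) = 58.
Step 3: rho = 1 - 6*58 / (6*(6^2 - 1)) = 1 - 348/210 = -0.657143.
Step 4: Under H0, t = rho * sqrt((n-2)/(1-rho^2)) = -1.7436 ~ t(4).
Step 5: Two-sided p-value from the t-distribution with 4 df = 0.156175.
Step 6: alpha = 0.05. fail to reject H0.

rho = -0.6571, p = 0.156175, fail to reject H0 at alpha = 0.05.


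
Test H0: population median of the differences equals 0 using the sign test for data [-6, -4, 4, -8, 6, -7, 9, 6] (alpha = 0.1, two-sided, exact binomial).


Step 1: Discard zero differences. Original n = 8; n_eff = number of nonzero differences = 8.
Nonzero differences (with sign): -6, -4, +4, -8, +6, -7, +9, +6
Step 2: Count signs: positive = 4, negative = 4.
Step 3: Under H0: P(positive) = 0.5, so the number of positives S ~ Bin(8, 0.5).
Step 4: Two-sided exact p-value = sum of Bin(8,0.5) probabilities at or below the observed probability = 1.000000.
Step 5: alpha = 0.1. fail to reject H0.

n_eff = 8, pos = 4, neg = 4, p = 1.000000, fail to reject H0.


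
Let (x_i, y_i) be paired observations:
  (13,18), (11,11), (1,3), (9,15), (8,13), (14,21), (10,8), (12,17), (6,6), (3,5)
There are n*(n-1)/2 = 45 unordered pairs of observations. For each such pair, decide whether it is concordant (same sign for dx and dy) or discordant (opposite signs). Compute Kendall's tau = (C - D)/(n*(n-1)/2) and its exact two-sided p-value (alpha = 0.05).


Step 1: Enumerate the 45 unordered pairs (i,j) with i<j and classify each by sign(x_j-x_i) * sign(y_j-y_i).
  (1,2):dx=-2,dy=-7->C; (1,3):dx=-12,dy=-15->C; (1,4):dx=-4,dy=-3->C; (1,5):dx=-5,dy=-5->C
  (1,6):dx=+1,dy=+3->C; (1,7):dx=-3,dy=-10->C; (1,8):dx=-1,dy=-1->C; (1,9):dx=-7,dy=-12->C
  (1,10):dx=-10,dy=-13->C; (2,3):dx=-10,dy=-8->C; (2,4):dx=-2,dy=+4->D; (2,5):dx=-3,dy=+2->D
  (2,6):dx=+3,dy=+10->C; (2,7):dx=-1,dy=-3->C; (2,8):dx=+1,dy=+6->C; (2,9):dx=-5,dy=-5->C
  (2,10):dx=-8,dy=-6->C; (3,4):dx=+8,dy=+12->C; (3,5):dx=+7,dy=+10->C; (3,6):dx=+13,dy=+18->C
  (3,7):dx=+9,dy=+5->C; (3,8):dx=+11,dy=+14->C; (3,9):dx=+5,dy=+3->C; (3,10):dx=+2,dy=+2->C
  (4,5):dx=-1,dy=-2->C; (4,6):dx=+5,dy=+6->C; (4,7):dx=+1,dy=-7->D; (4,8):dx=+3,dy=+2->C
  (4,9):dx=-3,dy=-9->C; (4,10):dx=-6,dy=-10->C; (5,6):dx=+6,dy=+8->C; (5,7):dx=+2,dy=-5->D
  (5,8):dx=+4,dy=+4->C; (5,9):dx=-2,dy=-7->C; (5,10):dx=-5,dy=-8->C; (6,7):dx=-4,dy=-13->C
  (6,8):dx=-2,dy=-4->C; (6,9):dx=-8,dy=-15->C; (6,10):dx=-11,dy=-16->C; (7,8):dx=+2,dy=+9->C
  (7,9):dx=-4,dy=-2->C; (7,10):dx=-7,dy=-3->C; (8,9):dx=-6,dy=-11->C; (8,10):dx=-9,dy=-12->C
  (9,10):dx=-3,dy=-1->C
Step 2: C = 41, D = 4, total pairs = 45.
Step 3: tau = (C - D)/(n(n-1)/2) = (41 - 4)/45 = 0.822222.
Step 4: Exact two-sided p-value (enumerate n! = 3628800 permutations of y under H0): p = 0.000358.
Step 5: alpha = 0.05. reject H0.

tau_b = 0.8222 (C=41, D=4), p = 0.000358, reject H0.


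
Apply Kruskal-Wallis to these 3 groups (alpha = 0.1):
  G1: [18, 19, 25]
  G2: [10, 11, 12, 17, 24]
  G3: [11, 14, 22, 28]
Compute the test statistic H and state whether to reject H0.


Step 1: Combine all N = 12 observations and assign midranks.
sorted (value, group, rank): (10,G2,1), (11,G2,2.5), (11,G3,2.5), (12,G2,4), (14,G3,5), (17,G2,6), (18,G1,7), (19,G1,8), (22,G3,9), (24,G2,10), (25,G1,11), (28,G3,12)
Step 2: Sum ranks within each group.
R_1 = 26 (n_1 = 3)
R_2 = 23.5 (n_2 = 5)
R_3 = 28.5 (n_3 = 4)
Step 3: H = 12/(N(N+1)) * sum(R_i^2/n_i) - 3(N+1)
     = 12/(12*13) * (26^2/3 + 23.5^2/5 + 28.5^2/4) - 3*13
     = 0.076923 * 538.846 - 39
     = 2.449679.
Step 4: Ties present; correction factor C = 1 - 6/(12^3 - 12) = 0.996503. Corrected H = 2.449679 / 0.996503 = 2.458275.
Step 5: Under H0, H ~ chi^2(2); p-value = 0.292545.
Step 6: alpha = 0.1. fail to reject H0.

H = 2.4583, df = 2, p = 0.292545, fail to reject H0.


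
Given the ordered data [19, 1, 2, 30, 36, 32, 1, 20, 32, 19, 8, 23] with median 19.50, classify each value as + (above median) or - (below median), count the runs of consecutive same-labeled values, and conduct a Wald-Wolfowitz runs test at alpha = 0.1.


Step 1: Compute median = 19.50; label A = above, B = below.
Labels in order: BBBAAABAABBA  (n_A = 6, n_B = 6)
Step 2: Count runs R = 6.
Step 3: Under H0 (random ordering), E[R] = 2*n_A*n_B/(n_A+n_B) + 1 = 2*6*6/12 + 1 = 7.0000.
        Var[R] = 2*n_A*n_B*(2*n_A*n_B - n_A - n_B) / ((n_A+n_B)^2 * (n_A+n_B-1)) = 4320/1584 = 2.7273.
        SD[R] = 1.6514.
Step 4: Continuity-corrected z = (R + 0.5 - E[R]) / SD[R] = (6 + 0.5 - 7.0000) / 1.6514 = -0.3028.
Step 5: Two-sided p-value via normal approximation = 2*(1 - Phi(|z|)) = 0.762069.
Step 6: alpha = 0.1. fail to reject H0.

R = 6, z = -0.3028, p = 0.762069, fail to reject H0.


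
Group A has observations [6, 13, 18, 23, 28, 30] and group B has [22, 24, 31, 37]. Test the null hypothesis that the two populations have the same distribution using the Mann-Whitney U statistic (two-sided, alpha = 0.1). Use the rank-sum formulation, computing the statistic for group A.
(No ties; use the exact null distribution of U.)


Step 1: Combine and sort all 10 observations; assign midranks.
sorted (value, group): (6,X), (13,X), (18,X), (22,Y), (23,X), (24,Y), (28,X), (30,X), (31,Y), (37,Y)
ranks: 6->1, 13->2, 18->3, 22->4, 23->5, 24->6, 28->7, 30->8, 31->9, 37->10
Step 2: Rank sum for X: R1 = 1 + 2 + 3 + 5 + 7 + 8 = 26.
Step 3: U_X = R1 - n1(n1+1)/2 = 26 - 6*7/2 = 26 - 21 = 5.
       U_Y = n1*n2 - U_X = 24 - 5 = 19.
Step 4: No ties, so the exact null distribution of U (based on enumerating the C(10,6) = 210 equally likely rank assignments) gives the two-sided p-value.
Step 5: p-value = 0.171429; compare to alpha = 0.1. fail to reject H0.

U_X = 5, p = 0.171429, fail to reject H0 at alpha = 0.1.


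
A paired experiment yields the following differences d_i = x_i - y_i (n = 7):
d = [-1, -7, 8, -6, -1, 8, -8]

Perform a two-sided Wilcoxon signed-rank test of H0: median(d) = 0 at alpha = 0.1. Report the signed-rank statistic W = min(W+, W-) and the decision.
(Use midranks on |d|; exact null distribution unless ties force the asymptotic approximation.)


Step 1: Drop any zero differences (none here) and take |d_i|.
|d| = [1, 7, 8, 6, 1, 8, 8]
Step 2: Midrank |d_i| (ties get averaged ranks).
ranks: |1|->1.5, |7|->4, |8|->6, |6|->3, |1|->1.5, |8|->6, |8|->6
Step 3: Attach original signs; sum ranks with positive sign and with negative sign.
W+ = 6 + 6 = 12
W- = 1.5 + 4 + 3 + 1.5 + 6 = 16
(Check: W+ + W- = 28 should equal n(n+1)/2 = 28.)
Step 4: Test statistic W = min(W+, W-) = 12.
Step 5: Ties in |d|, so use the tie-corrected normal approximation.
        E[W] = n(n+1)/4 = 7*8/4 = 14.
        Tie groups: |d|=1 (t=2), |d|=8 (t=3); sum(t^3 - t) = 30.
        Var[W] = n(n+1)(2n+1)/24 - sum(t^3-t)/48 = 840/24 - 30/48 = 34.375.
        z = (W - E[W]) / sqrt(Var[W]) = (12 - 14) / 5.8630 = -0.3411.
        Two-sided p = 2*Phi(z) = 0.733012.
Step 6: alpha = 0.1. fail to reject H0.

W+ = 12, W- = 16, W = min = 12, p = 0.733012, fail to reject H0.


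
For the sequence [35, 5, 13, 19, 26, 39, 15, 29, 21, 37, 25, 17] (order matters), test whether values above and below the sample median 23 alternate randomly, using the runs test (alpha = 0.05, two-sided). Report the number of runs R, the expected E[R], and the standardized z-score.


Step 1: Compute median = 23; label A = above, B = below.
Labels in order: ABBBAABABAAB  (n_A = 6, n_B = 6)
Step 2: Count runs R = 8.
Step 3: Under H0 (random ordering), E[R] = 2*n_A*n_B/(n_A+n_B) + 1 = 2*6*6/12 + 1 = 7.0000.
        Var[R] = 2*n_A*n_B*(2*n_A*n_B - n_A - n_B) / ((n_A+n_B)^2 * (n_A+n_B-1)) = 4320/1584 = 2.7273.
        SD[R] = 1.6514.
Step 4: Continuity-corrected z = (R - 0.5 - E[R]) / SD[R] = (8 - 0.5 - 7.0000) / 1.6514 = 0.3028.
Step 5: Two-sided p-value via normal approximation = 2*(1 - Phi(|z|)) = 0.762069.
Step 6: alpha = 0.05. fail to reject H0.

R = 8, z = 0.3028, p = 0.762069, fail to reject H0.


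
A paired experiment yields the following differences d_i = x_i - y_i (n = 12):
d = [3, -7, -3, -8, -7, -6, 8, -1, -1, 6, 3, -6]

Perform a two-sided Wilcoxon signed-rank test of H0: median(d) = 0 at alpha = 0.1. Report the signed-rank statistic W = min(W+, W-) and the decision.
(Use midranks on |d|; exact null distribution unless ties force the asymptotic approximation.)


Step 1: Drop any zero differences (none here) and take |d_i|.
|d| = [3, 7, 3, 8, 7, 6, 8, 1, 1, 6, 3, 6]
Step 2: Midrank |d_i| (ties get averaged ranks).
ranks: |3|->4, |7|->9.5, |3|->4, |8|->11.5, |7|->9.5, |6|->7, |8|->11.5, |1|->1.5, |1|->1.5, |6|->7, |3|->4, |6|->7
Step 3: Attach original signs; sum ranks with positive sign and with negative sign.
W+ = 4 + 11.5 + 7 + 4 = 26.5
W- = 9.5 + 4 + 11.5 + 9.5 + 7 + 1.5 + 1.5 + 7 = 51.5
(Check: W+ + W- = 78 should equal n(n+1)/2 = 78.)
Step 4: Test statistic W = min(W+, W-) = 26.5.
Step 5: Ties in |d|, so use the tie-corrected normal approximation.
        E[W] = n(n+1)/4 = 12*13/4 = 39.
        Tie groups: |d|=1 (t=2), |d|=3 (t=3), |d|=6 (t=3), |d|=7 (t=2), |d|=8 (t=2); sum(t^3 - t) = 66.
        Var[W] = n(n+1)(2n+1)/24 - sum(t^3-t)/48 = 3900/24 - 66/48 = 161.125.
        z = (W - E[W]) / sqrt(Var[W]) = (26.5 - 39) / 12.6935 = -0.9848.
        Two-sided p = 2*Phi(z) = 0.324744.
Step 6: alpha = 0.1. fail to reject H0.

W+ = 26.5, W- = 51.5, W = min = 26.5, p = 0.324744, fail to reject H0.


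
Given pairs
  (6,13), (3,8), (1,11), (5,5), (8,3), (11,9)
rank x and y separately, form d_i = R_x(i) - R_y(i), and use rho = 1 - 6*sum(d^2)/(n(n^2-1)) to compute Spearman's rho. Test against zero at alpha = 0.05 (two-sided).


Step 1: Rank x and y separately (midranks; no ties here).
rank(x): 6->4, 3->2, 1->1, 5->3, 8->5, 11->6
rank(y): 13->6, 8->3, 11->5, 5->2, 3->1, 9->4
Step 2: d_i = R_x(i) - R_y(i); compute d_i^2.
  (4-6)^2=4, (2-3)^2=1, (1-5)^2=16, (3-2)^2=1, (5-1)^2=16, (6-4)^2=4
sum(d^2) = 42.
Step 3: rho = 1 - 6*42 / (6*(6^2 - 1)) = 1 - 252/210 = -0.200000.
Step 4: Under H0, t = rho * sqrt((n-2)/(1-rho^2)) = -0.4082 ~ t(4).
Step 5: Two-sided p-value from the t-distribution with 4 df = 0.704000.
Step 6: alpha = 0.05. fail to reject H0.

rho = -0.2000, p = 0.704000, fail to reject H0 at alpha = 0.05.


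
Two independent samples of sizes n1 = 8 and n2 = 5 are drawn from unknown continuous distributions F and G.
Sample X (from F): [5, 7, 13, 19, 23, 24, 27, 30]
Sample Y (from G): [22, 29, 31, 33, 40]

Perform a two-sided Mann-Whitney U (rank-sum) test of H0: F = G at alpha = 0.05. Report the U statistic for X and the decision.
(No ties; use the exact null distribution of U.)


Step 1: Combine and sort all 13 observations; assign midranks.
sorted (value, group): (5,X), (7,X), (13,X), (19,X), (22,Y), (23,X), (24,X), (27,X), (29,Y), (30,X), (31,Y), (33,Y), (40,Y)
ranks: 5->1, 7->2, 13->3, 19->4, 22->5, 23->6, 24->7, 27->8, 29->9, 30->10, 31->11, 33->12, 40->13
Step 2: Rank sum for X: R1 = 1 + 2 + 3 + 4 + 6 + 7 + 8 + 10 = 41.
Step 3: U_X = R1 - n1(n1+1)/2 = 41 - 8*9/2 = 41 - 36 = 5.
       U_Y = n1*n2 - U_X = 40 - 5 = 35.
Step 4: No ties, so the exact null distribution of U (based on enumerating the C(13,8) = 1287 equally likely rank assignments) gives the two-sided p-value.
Step 5: p-value = 0.029526; compare to alpha = 0.05. reject H0.

U_X = 5, p = 0.029526, reject H0 at alpha = 0.05.


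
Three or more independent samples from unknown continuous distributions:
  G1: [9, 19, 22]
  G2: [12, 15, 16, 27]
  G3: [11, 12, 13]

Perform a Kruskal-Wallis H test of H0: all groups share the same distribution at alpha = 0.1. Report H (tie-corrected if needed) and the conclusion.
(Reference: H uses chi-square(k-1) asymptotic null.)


Step 1: Combine all N = 10 observations and assign midranks.
sorted (value, group, rank): (9,G1,1), (11,G3,2), (12,G2,3.5), (12,G3,3.5), (13,G3,5), (15,G2,6), (16,G2,7), (19,G1,8), (22,G1,9), (27,G2,10)
Step 2: Sum ranks within each group.
R_1 = 18 (n_1 = 3)
R_2 = 26.5 (n_2 = 4)
R_3 = 10.5 (n_3 = 3)
Step 3: H = 12/(N(N+1)) * sum(R_i^2/n_i) - 3(N+1)
     = 12/(10*11) * (18^2/3 + 26.5^2/4 + 10.5^2/3) - 3*11
     = 0.109091 * 320.312 - 33
     = 1.943182.
Step 4: Ties present; correction factor C = 1 - 6/(10^3 - 10) = 0.993939. Corrected H = 1.943182 / 0.993939 = 1.955030.
Step 5: Under H0, H ~ chi^2(2); p-value = 0.376245.
Step 6: alpha = 0.1. fail to reject H0.

H = 1.9550, df = 2, p = 0.376245, fail to reject H0.


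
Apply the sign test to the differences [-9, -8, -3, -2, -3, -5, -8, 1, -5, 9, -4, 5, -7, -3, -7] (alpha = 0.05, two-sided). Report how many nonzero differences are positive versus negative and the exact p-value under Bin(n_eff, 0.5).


Step 1: Discard zero differences. Original n = 15; n_eff = number of nonzero differences = 15.
Nonzero differences (with sign): -9, -8, -3, -2, -3, -5, -8, +1, -5, +9, -4, +5, -7, -3, -7
Step 2: Count signs: positive = 3, negative = 12.
Step 3: Under H0: P(positive) = 0.5, so the number of positives S ~ Bin(15, 0.5).
Step 4: Two-sided exact p-value = sum of Bin(15,0.5) probabilities at or below the observed probability = 0.035156.
Step 5: alpha = 0.05. reject H0.

n_eff = 15, pos = 3, neg = 12, p = 0.035156, reject H0.


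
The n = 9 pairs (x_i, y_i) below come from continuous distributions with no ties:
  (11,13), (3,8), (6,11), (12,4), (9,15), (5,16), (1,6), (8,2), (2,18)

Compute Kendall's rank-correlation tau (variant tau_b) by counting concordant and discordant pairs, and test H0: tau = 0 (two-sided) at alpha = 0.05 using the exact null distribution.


Step 1: Enumerate the 36 unordered pairs (i,j) with i<j and classify each by sign(x_j-x_i) * sign(y_j-y_i).
  (1,2):dx=-8,dy=-5->C; (1,3):dx=-5,dy=-2->C; (1,4):dx=+1,dy=-9->D; (1,5):dx=-2,dy=+2->D
  (1,6):dx=-6,dy=+3->D; (1,7):dx=-10,dy=-7->C; (1,8):dx=-3,dy=-11->C; (1,9):dx=-9,dy=+5->D
  (2,3):dx=+3,dy=+3->C; (2,4):dx=+9,dy=-4->D; (2,5):dx=+6,dy=+7->C; (2,6):dx=+2,dy=+8->C
  (2,7):dx=-2,dy=-2->C; (2,8):dx=+5,dy=-6->D; (2,9):dx=-1,dy=+10->D; (3,4):dx=+6,dy=-7->D
  (3,5):dx=+3,dy=+4->C; (3,6):dx=-1,dy=+5->D; (3,7):dx=-5,dy=-5->C; (3,8):dx=+2,dy=-9->D
  (3,9):dx=-4,dy=+7->D; (4,5):dx=-3,dy=+11->D; (4,6):dx=-7,dy=+12->D; (4,7):dx=-11,dy=+2->D
  (4,8):dx=-4,dy=-2->C; (4,9):dx=-10,dy=+14->D; (5,6):dx=-4,dy=+1->D; (5,7):dx=-8,dy=-9->C
  (5,8):dx=-1,dy=-13->C; (5,9):dx=-7,dy=+3->D; (6,7):dx=-4,dy=-10->C; (6,8):dx=+3,dy=-14->D
  (6,9):dx=-3,dy=+2->D; (7,8):dx=+7,dy=-4->D; (7,9):dx=+1,dy=+12->C; (8,9):dx=-6,dy=+16->D
Step 2: C = 15, D = 21, total pairs = 36.
Step 3: tau = (C - D)/(n(n-1)/2) = (15 - 21)/36 = -0.166667.
Step 4: Exact two-sided p-value (enumerate n! = 362880 permutations of y under H0): p = 0.612202.
Step 5: alpha = 0.05. fail to reject H0.

tau_b = -0.1667 (C=15, D=21), p = 0.612202, fail to reject H0.


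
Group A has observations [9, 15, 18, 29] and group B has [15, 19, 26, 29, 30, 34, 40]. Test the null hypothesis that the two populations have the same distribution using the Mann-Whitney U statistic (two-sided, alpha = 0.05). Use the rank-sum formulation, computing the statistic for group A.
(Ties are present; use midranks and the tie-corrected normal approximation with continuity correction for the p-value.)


Step 1: Combine and sort all 11 observations; assign midranks.
sorted (value, group): (9,X), (15,X), (15,Y), (18,X), (19,Y), (26,Y), (29,X), (29,Y), (30,Y), (34,Y), (40,Y)
ranks: 9->1, 15->2.5, 15->2.5, 18->4, 19->5, 26->6, 29->7.5, 29->7.5, 30->9, 34->10, 40->11
Step 2: Rank sum for X: R1 = 1 + 2.5 + 4 + 7.5 = 15.
Step 3: U_X = R1 - n1(n1+1)/2 = 15 - 4*5/2 = 15 - 10 = 5.
       U_Y = n1*n2 - U_X = 28 - 5 = 23.
Step 4: Ties are present, so use the tie-corrected normal approximation (with continuity correction) for the p-value.
Step 5: p-value = 0.106592; compare to alpha = 0.05. fail to reject H0.

U_X = 5, p = 0.106592, fail to reject H0 at alpha = 0.05.


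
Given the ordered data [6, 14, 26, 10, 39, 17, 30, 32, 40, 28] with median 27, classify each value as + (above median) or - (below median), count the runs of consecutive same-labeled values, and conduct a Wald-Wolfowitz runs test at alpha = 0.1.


Step 1: Compute median = 27; label A = above, B = below.
Labels in order: BBBBABAAAA  (n_A = 5, n_B = 5)
Step 2: Count runs R = 4.
Step 3: Under H0 (random ordering), E[R] = 2*n_A*n_B/(n_A+n_B) + 1 = 2*5*5/10 + 1 = 6.0000.
        Var[R] = 2*n_A*n_B*(2*n_A*n_B - n_A - n_B) / ((n_A+n_B)^2 * (n_A+n_B-1)) = 2000/900 = 2.2222.
        SD[R] = 1.4907.
Step 4: Continuity-corrected z = (R + 0.5 - E[R]) / SD[R] = (4 + 0.5 - 6.0000) / 1.4907 = -1.0062.
Step 5: Two-sided p-value via normal approximation = 2*(1 - Phi(|z|)) = 0.314305.
Step 6: alpha = 0.1. fail to reject H0.

R = 4, z = -1.0062, p = 0.314305, fail to reject H0.


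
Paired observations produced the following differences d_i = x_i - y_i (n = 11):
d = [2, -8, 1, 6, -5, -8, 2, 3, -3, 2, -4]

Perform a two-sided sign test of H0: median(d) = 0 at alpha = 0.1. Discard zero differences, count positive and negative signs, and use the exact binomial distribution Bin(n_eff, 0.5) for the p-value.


Step 1: Discard zero differences. Original n = 11; n_eff = number of nonzero differences = 11.
Nonzero differences (with sign): +2, -8, +1, +6, -5, -8, +2, +3, -3, +2, -4
Step 2: Count signs: positive = 6, negative = 5.
Step 3: Under H0: P(positive) = 0.5, so the number of positives S ~ Bin(11, 0.5).
Step 4: Two-sided exact p-value = sum of Bin(11,0.5) probabilities at or below the observed probability = 1.000000.
Step 5: alpha = 0.1. fail to reject H0.

n_eff = 11, pos = 6, neg = 5, p = 1.000000, fail to reject H0.


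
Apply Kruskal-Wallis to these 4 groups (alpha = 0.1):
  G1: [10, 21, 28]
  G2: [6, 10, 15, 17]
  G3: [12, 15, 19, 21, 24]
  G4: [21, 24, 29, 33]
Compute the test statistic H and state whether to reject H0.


Step 1: Combine all N = 16 observations and assign midranks.
sorted (value, group, rank): (6,G2,1), (10,G1,2.5), (10,G2,2.5), (12,G3,4), (15,G2,5.5), (15,G3,5.5), (17,G2,7), (19,G3,8), (21,G1,10), (21,G3,10), (21,G4,10), (24,G3,12.5), (24,G4,12.5), (28,G1,14), (29,G4,15), (33,G4,16)
Step 2: Sum ranks within each group.
R_1 = 26.5 (n_1 = 3)
R_2 = 16 (n_2 = 4)
R_3 = 40 (n_3 = 5)
R_4 = 53.5 (n_4 = 4)
Step 3: H = 12/(N(N+1)) * sum(R_i^2/n_i) - 3(N+1)
     = 12/(16*17) * (26.5^2/3 + 16^2/4 + 40^2/5 + 53.5^2/4) - 3*17
     = 0.044118 * 1333.65 - 51
     = 7.837316.
Step 4: Ties present; correction factor C = 1 - 42/(16^3 - 16) = 0.989706. Corrected H = 7.837316 / 0.989706 = 7.918834.
Step 5: Under H0, H ~ chi^2(3); p-value = 0.047719.
Step 6: alpha = 0.1. reject H0.

H = 7.9188, df = 3, p = 0.047719, reject H0.


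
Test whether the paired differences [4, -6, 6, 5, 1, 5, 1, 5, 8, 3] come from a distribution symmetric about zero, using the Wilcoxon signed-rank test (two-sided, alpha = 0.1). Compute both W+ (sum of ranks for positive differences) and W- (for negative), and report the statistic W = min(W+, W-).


Step 1: Drop any zero differences (none here) and take |d_i|.
|d| = [4, 6, 6, 5, 1, 5, 1, 5, 8, 3]
Step 2: Midrank |d_i| (ties get averaged ranks).
ranks: |4|->4, |6|->8.5, |6|->8.5, |5|->6, |1|->1.5, |5|->6, |1|->1.5, |5|->6, |8|->10, |3|->3
Step 3: Attach original signs; sum ranks with positive sign and with negative sign.
W+ = 4 + 8.5 + 6 + 1.5 + 6 + 1.5 + 6 + 10 + 3 = 46.5
W- = 8.5 = 8.5
(Check: W+ + W- = 55 should equal n(n+1)/2 = 55.)
Step 4: Test statistic W = min(W+, W-) = 8.5.
Step 5: Ties in |d|, so use the tie-corrected normal approximation.
        E[W] = n(n+1)/4 = 10*11/4 = 27.5.
        Tie groups: |d|=1 (t=2), |d|=5 (t=3), |d|=6 (t=2); sum(t^3 - t) = 36.
        Var[W] = n(n+1)(2n+1)/24 - sum(t^3-t)/48 = 2310/24 - 36/48 = 95.5.
        z = (W - E[W]) / sqrt(Var[W]) = (8.5 - 27.5) / 9.7724 = -1.9442.
        Two-sided p = 2*Phi(z) = 0.051865.
Step 6: alpha = 0.1. reject H0.

W+ = 46.5, W- = 8.5, W = min = 8.5, p = 0.051865, reject H0.


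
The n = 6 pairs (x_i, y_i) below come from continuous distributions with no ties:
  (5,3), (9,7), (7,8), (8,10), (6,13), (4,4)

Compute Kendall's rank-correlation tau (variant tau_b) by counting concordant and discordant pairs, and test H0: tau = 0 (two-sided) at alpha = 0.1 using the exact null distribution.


Step 1: Enumerate the 15 unordered pairs (i,j) with i<j and classify each by sign(x_j-x_i) * sign(y_j-y_i).
  (1,2):dx=+4,dy=+4->C; (1,3):dx=+2,dy=+5->C; (1,4):dx=+3,dy=+7->C; (1,5):dx=+1,dy=+10->C
  (1,6):dx=-1,dy=+1->D; (2,3):dx=-2,dy=+1->D; (2,4):dx=-1,dy=+3->D; (2,5):dx=-3,dy=+6->D
  (2,6):dx=-5,dy=-3->C; (3,4):dx=+1,dy=+2->C; (3,5):dx=-1,dy=+5->D; (3,6):dx=-3,dy=-4->C
  (4,5):dx=-2,dy=+3->D; (4,6):dx=-4,dy=-6->C; (5,6):dx=-2,dy=-9->C
Step 2: C = 9, D = 6, total pairs = 15.
Step 3: tau = (C - D)/(n(n-1)/2) = (9 - 6)/15 = 0.200000.
Step 4: Exact two-sided p-value (enumerate n! = 720 permutations of y under H0): p = 0.719444.
Step 5: alpha = 0.1. fail to reject H0.

tau_b = 0.2000 (C=9, D=6), p = 0.719444, fail to reject H0.


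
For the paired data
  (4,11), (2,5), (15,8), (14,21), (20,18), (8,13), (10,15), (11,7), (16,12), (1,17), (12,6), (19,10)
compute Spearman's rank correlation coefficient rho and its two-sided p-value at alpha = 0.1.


Step 1: Rank x and y separately (midranks; no ties here).
rank(x): 4->3, 2->2, 15->9, 14->8, 20->12, 8->4, 10->5, 11->6, 16->10, 1->1, 12->7, 19->11
rank(y): 11->6, 5->1, 8->4, 21->12, 18->11, 13->8, 15->9, 7->3, 12->7, 17->10, 6->2, 10->5
Step 2: d_i = R_x(i) - R_y(i); compute d_i^2.
  (3-6)^2=9, (2-1)^2=1, (9-4)^2=25, (8-12)^2=16, (12-11)^2=1, (4-8)^2=16, (5-9)^2=16, (6-3)^2=9, (10-7)^2=9, (1-10)^2=81, (7-2)^2=25, (11-5)^2=36
sum(d^2) = 244.
Step 3: rho = 1 - 6*244 / (12*(12^2 - 1)) = 1 - 1464/1716 = 0.146853.
Step 4: Under H0, t = rho * sqrt((n-2)/(1-rho^2)) = 0.4695 ~ t(10).
Step 5: Two-sided p-value from the t-distribution with 10 df = 0.648796.
Step 6: alpha = 0.1. fail to reject H0.

rho = 0.1469, p = 0.648796, fail to reject H0 at alpha = 0.1.


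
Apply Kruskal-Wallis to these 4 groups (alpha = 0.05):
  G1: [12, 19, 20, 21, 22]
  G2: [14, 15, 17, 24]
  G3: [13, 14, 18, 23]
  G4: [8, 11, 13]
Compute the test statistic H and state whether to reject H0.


Step 1: Combine all N = 16 observations and assign midranks.
sorted (value, group, rank): (8,G4,1), (11,G4,2), (12,G1,3), (13,G3,4.5), (13,G4,4.5), (14,G2,6.5), (14,G3,6.5), (15,G2,8), (17,G2,9), (18,G3,10), (19,G1,11), (20,G1,12), (21,G1,13), (22,G1,14), (23,G3,15), (24,G2,16)
Step 2: Sum ranks within each group.
R_1 = 53 (n_1 = 5)
R_2 = 39.5 (n_2 = 4)
R_3 = 36 (n_3 = 4)
R_4 = 7.5 (n_4 = 3)
Step 3: H = 12/(N(N+1)) * sum(R_i^2/n_i) - 3(N+1)
     = 12/(16*17) * (53^2/5 + 39.5^2/4 + 36^2/4 + 7.5^2/3) - 3*17
     = 0.044118 * 1294.61 - 51
     = 6.115257.
Step 4: Ties present; correction factor C = 1 - 12/(16^3 - 16) = 0.997059. Corrected H = 6.115257 / 0.997059 = 6.133296.
Step 5: Under H0, H ~ chi^2(3); p-value = 0.105302.
Step 6: alpha = 0.05. fail to reject H0.

H = 6.1333, df = 3, p = 0.105302, fail to reject H0.


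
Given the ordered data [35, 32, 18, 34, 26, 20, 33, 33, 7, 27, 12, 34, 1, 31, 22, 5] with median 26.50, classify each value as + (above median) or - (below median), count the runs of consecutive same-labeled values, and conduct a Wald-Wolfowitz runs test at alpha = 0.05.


Step 1: Compute median = 26.50; label A = above, B = below.
Labels in order: AABABBAABABABABB  (n_A = 8, n_B = 8)
Step 2: Count runs R = 12.
Step 3: Under H0 (random ordering), E[R] = 2*n_A*n_B/(n_A+n_B) + 1 = 2*8*8/16 + 1 = 9.0000.
        Var[R] = 2*n_A*n_B*(2*n_A*n_B - n_A - n_B) / ((n_A+n_B)^2 * (n_A+n_B-1)) = 14336/3840 = 3.7333.
        SD[R] = 1.9322.
Step 4: Continuity-corrected z = (R - 0.5 - E[R]) / SD[R] = (12 - 0.5 - 9.0000) / 1.9322 = 1.2939.
Step 5: Two-sided p-value via normal approximation = 2*(1 - Phi(|z|)) = 0.195709.
Step 6: alpha = 0.05. fail to reject H0.

R = 12, z = 1.2939, p = 0.195709, fail to reject H0.


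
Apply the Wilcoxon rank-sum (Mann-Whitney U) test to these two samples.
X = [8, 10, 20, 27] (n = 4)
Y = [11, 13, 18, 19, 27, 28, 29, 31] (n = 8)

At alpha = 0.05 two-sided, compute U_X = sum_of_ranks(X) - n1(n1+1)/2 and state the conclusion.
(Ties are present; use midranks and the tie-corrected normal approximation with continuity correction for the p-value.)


Step 1: Combine and sort all 12 observations; assign midranks.
sorted (value, group): (8,X), (10,X), (11,Y), (13,Y), (18,Y), (19,Y), (20,X), (27,X), (27,Y), (28,Y), (29,Y), (31,Y)
ranks: 8->1, 10->2, 11->3, 13->4, 18->5, 19->6, 20->7, 27->8.5, 27->8.5, 28->10, 29->11, 31->12
Step 2: Rank sum for X: R1 = 1 + 2 + 7 + 8.5 = 18.5.
Step 3: U_X = R1 - n1(n1+1)/2 = 18.5 - 4*5/2 = 18.5 - 10 = 8.5.
       U_Y = n1*n2 - U_X = 32 - 8.5 = 23.5.
Step 4: Ties are present, so use the tie-corrected normal approximation (with continuity correction) for the p-value.
Step 5: p-value = 0.233663; compare to alpha = 0.05. fail to reject H0.

U_X = 8.5, p = 0.233663, fail to reject H0 at alpha = 0.05.


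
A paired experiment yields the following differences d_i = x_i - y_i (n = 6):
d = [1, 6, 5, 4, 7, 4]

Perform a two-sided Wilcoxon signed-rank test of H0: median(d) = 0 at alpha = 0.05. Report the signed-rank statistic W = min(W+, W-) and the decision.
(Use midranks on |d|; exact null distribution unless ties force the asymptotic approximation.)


Step 1: Drop any zero differences (none here) and take |d_i|.
|d| = [1, 6, 5, 4, 7, 4]
Step 2: Midrank |d_i| (ties get averaged ranks).
ranks: |1|->1, |6|->5, |5|->4, |4|->2.5, |7|->6, |4|->2.5
Step 3: Attach original signs; sum ranks with positive sign and with negative sign.
W+ = 1 + 5 + 4 + 2.5 + 6 + 2.5 = 21
W- = 0 = 0
(Check: W+ + W- = 21 should equal n(n+1)/2 = 21.)
Step 4: Test statistic W = min(W+, W-) = 0.
Step 5: Ties in |d|, so use the tie-corrected normal approximation.
        E[W] = n(n+1)/4 = 6*7/4 = 10.5.
        Tie groups: |d|=4 (t=2); sum(t^3 - t) = 6.
        Var[W] = n(n+1)(2n+1)/24 - sum(t^3-t)/48 = 546/24 - 6/48 = 22.625.
        z = (W - E[W]) / sqrt(Var[W]) = (0 - 10.5) / 4.7566 = -2.2075.
        Two-sided p = 2*Phi(z) = 0.027281.
Step 6: alpha = 0.05. reject H0.

W+ = 21, W- = 0, W = min = 0, p = 0.027281, reject H0.


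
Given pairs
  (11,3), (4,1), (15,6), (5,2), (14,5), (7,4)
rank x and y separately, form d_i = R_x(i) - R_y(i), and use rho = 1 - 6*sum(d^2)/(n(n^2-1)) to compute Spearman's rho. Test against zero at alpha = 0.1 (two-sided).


Step 1: Rank x and y separately (midranks; no ties here).
rank(x): 11->4, 4->1, 15->6, 5->2, 14->5, 7->3
rank(y): 3->3, 1->1, 6->6, 2->2, 5->5, 4->4
Step 2: d_i = R_x(i) - R_y(i); compute d_i^2.
  (4-3)^2=1, (1-1)^2=0, (6-6)^2=0, (2-2)^2=0, (5-5)^2=0, (3-4)^2=1
sum(d^2) = 2.
Step 3: rho = 1 - 6*2 / (6*(6^2 - 1)) = 1 - 12/210 = 0.942857.
Step 4: Under H0, t = rho * sqrt((n-2)/(1-rho^2)) = 5.6595 ~ t(4).
Step 5: Two-sided p-value from the t-distribution with 4 df = 0.004805.
Step 6: alpha = 0.1. reject H0.

rho = 0.9429, p = 0.004805, reject H0 at alpha = 0.1.


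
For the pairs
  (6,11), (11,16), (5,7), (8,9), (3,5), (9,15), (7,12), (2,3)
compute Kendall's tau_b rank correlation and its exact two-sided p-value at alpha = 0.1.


Step 1: Enumerate the 28 unordered pairs (i,j) with i<j and classify each by sign(x_j-x_i) * sign(y_j-y_i).
  (1,2):dx=+5,dy=+5->C; (1,3):dx=-1,dy=-4->C; (1,4):dx=+2,dy=-2->D; (1,5):dx=-3,dy=-6->C
  (1,6):dx=+3,dy=+4->C; (1,7):dx=+1,dy=+1->C; (1,8):dx=-4,dy=-8->C; (2,3):dx=-6,dy=-9->C
  (2,4):dx=-3,dy=-7->C; (2,5):dx=-8,dy=-11->C; (2,6):dx=-2,dy=-1->C; (2,7):dx=-4,dy=-4->C
  (2,8):dx=-9,dy=-13->C; (3,4):dx=+3,dy=+2->C; (3,5):dx=-2,dy=-2->C; (3,6):dx=+4,dy=+8->C
  (3,7):dx=+2,dy=+5->C; (3,8):dx=-3,dy=-4->C; (4,5):dx=-5,dy=-4->C; (4,6):dx=+1,dy=+6->C
  (4,7):dx=-1,dy=+3->D; (4,8):dx=-6,dy=-6->C; (5,6):dx=+6,dy=+10->C; (5,7):dx=+4,dy=+7->C
  (5,8):dx=-1,dy=-2->C; (6,7):dx=-2,dy=-3->C; (6,8):dx=-7,dy=-12->C; (7,8):dx=-5,dy=-9->C
Step 2: C = 26, D = 2, total pairs = 28.
Step 3: tau = (C - D)/(n(n-1)/2) = (26 - 2)/28 = 0.857143.
Step 4: Exact two-sided p-value (enumerate n! = 40320 permutations of y under H0): p = 0.001736.
Step 5: alpha = 0.1. reject H0.

tau_b = 0.8571 (C=26, D=2), p = 0.001736, reject H0.


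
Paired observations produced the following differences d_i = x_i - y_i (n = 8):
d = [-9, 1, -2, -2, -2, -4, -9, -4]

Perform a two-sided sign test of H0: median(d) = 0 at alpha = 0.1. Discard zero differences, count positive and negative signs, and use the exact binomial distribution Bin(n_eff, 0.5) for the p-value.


Step 1: Discard zero differences. Original n = 8; n_eff = number of nonzero differences = 8.
Nonzero differences (with sign): -9, +1, -2, -2, -2, -4, -9, -4
Step 2: Count signs: positive = 1, negative = 7.
Step 3: Under H0: P(positive) = 0.5, so the number of positives S ~ Bin(8, 0.5).
Step 4: Two-sided exact p-value = sum of Bin(8,0.5) probabilities at or below the observed probability = 0.070312.
Step 5: alpha = 0.1. reject H0.

n_eff = 8, pos = 1, neg = 7, p = 0.070312, reject H0.


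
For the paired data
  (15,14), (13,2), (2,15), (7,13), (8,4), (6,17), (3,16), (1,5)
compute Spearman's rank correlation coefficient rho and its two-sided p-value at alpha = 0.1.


Step 1: Rank x and y separately (midranks; no ties here).
rank(x): 15->8, 13->7, 2->2, 7->5, 8->6, 6->4, 3->3, 1->1
rank(y): 14->5, 2->1, 15->6, 13->4, 4->2, 17->8, 16->7, 5->3
Step 2: d_i = R_x(i) - R_y(i); compute d_i^2.
  (8-5)^2=9, (7-1)^2=36, (2-6)^2=16, (5-4)^2=1, (6-2)^2=16, (4-8)^2=16, (3-7)^2=16, (1-3)^2=4
sum(d^2) = 114.
Step 3: rho = 1 - 6*114 / (8*(8^2 - 1)) = 1 - 684/504 = -0.357143.
Step 4: Under H0, t = rho * sqrt((n-2)/(1-rho^2)) = -0.9366 ~ t(6).
Step 5: Two-sided p-value from the t-distribution with 6 df = 0.385121.
Step 6: alpha = 0.1. fail to reject H0.

rho = -0.3571, p = 0.385121, fail to reject H0 at alpha = 0.1.


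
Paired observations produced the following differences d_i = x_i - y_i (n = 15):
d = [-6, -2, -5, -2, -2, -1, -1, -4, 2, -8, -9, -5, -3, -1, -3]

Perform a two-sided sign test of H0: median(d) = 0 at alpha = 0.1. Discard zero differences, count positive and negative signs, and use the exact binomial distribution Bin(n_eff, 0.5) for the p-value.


Step 1: Discard zero differences. Original n = 15; n_eff = number of nonzero differences = 15.
Nonzero differences (with sign): -6, -2, -5, -2, -2, -1, -1, -4, +2, -8, -9, -5, -3, -1, -3
Step 2: Count signs: positive = 1, negative = 14.
Step 3: Under H0: P(positive) = 0.5, so the number of positives S ~ Bin(15, 0.5).
Step 4: Two-sided exact p-value = sum of Bin(15,0.5) probabilities at or below the observed probability = 0.000977.
Step 5: alpha = 0.1. reject H0.

n_eff = 15, pos = 1, neg = 14, p = 0.000977, reject H0.
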